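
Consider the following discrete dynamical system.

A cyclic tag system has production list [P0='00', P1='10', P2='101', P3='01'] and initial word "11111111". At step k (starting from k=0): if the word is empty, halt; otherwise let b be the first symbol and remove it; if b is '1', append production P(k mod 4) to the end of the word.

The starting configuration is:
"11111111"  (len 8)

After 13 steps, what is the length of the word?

[0] "11111111"  (len 8)
[1] "111111100"  (len 9)
[2] "1111110010"  (len 10)
[3] "111110010101"  (len 12)
[4] "1111001010101"  (len 13)
[5] "11100101010100"  (len 14)
[6] "110010101010010"  (len 15)
[7] "10010101010010101"  (len 17)
[8] "001010101001010101"  (len 18)
[9] "01010101001010101"  (len 17)
[10] "1010101001010101"  (len 16)
[11] "010101001010101101"  (len 18)
[12] "10101001010101101"  (len 17)
[13] "010100101010110100"  (len 18)

18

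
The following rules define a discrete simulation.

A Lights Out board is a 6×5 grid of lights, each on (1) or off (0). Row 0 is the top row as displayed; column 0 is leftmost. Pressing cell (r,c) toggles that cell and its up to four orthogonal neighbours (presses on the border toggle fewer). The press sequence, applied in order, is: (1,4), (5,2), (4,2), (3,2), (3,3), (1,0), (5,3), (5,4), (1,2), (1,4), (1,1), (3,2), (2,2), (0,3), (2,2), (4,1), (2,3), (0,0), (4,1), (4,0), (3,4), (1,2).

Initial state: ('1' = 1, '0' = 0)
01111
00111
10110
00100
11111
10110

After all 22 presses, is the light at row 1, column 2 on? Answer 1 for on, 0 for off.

0) 01111
00111
10110
00100
11111
10110
1) 01110
00100
10111
00100
11111
10110
2) 01110
00100
10111
00100
11011
11000
3) 01110
00100
10111
00000
10101
11100
4) 01110
00100
10011
01110
10001
11100
5) 01110
00100
10001
01001
10011
11100
6) 11110
11100
00001
01001
10011
11100
7) 11110
11100
00001
01001
10001
11011
8) 11110
11100
00001
01001
10000
11000
9) 11010
10010
00101
01001
10000
11000
10) 11011
10001
00100
01001
10000
11000
11) 10011
01101
01100
01001
10000
11000
12) 10011
01101
01000
00111
10100
11000
13) 10011
01001
00110
00011
10100
11000
14) 10100
01011
00110
00011
10100
11000
15) 10100
01111
01000
00111
10100
11000
16) 10100
01111
01000
01111
01000
10000
17) 10100
01101
01111
01101
01000
10000
18) 01100
11101
01111
01101
01000
10000
19) 01100
11101
01111
00101
10100
11000
20) 01100
11101
01111
10101
01100
01000
21) 01100
11101
01110
10110
01101
01000
22) 01000
10011
01010
10110
01101
01000

0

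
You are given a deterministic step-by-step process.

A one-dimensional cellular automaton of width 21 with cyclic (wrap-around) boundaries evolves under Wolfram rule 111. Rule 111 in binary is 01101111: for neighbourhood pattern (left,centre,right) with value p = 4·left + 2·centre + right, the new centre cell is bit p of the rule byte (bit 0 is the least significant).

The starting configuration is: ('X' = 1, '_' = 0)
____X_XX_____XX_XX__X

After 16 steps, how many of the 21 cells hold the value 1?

11

k=0  ____X_XX_____XX_XX__X
k=1  _XXXXXXX_XXXXXXXXX_XX
k=2  XX_____XXX_______XXXX
k=3  _X_XXXXX_X_XXXXXXX___
k=4  XXXX___XXXXX_____X_XX
k=5  ___X_XXX___X_XXXXXXX_
k=6  XXXXXX_X_XXXXX_____X_
k=7  X____XXXXX___X_XXXXXX
k=8  X_XXXX___X_XXXXX_____
k=9  XXX__X_XXXXX___X_XXXX
k=10  __X_XXXX___X_XXXXX___
k=11  XXXXX__X_XXXXX___X_XX
k=12  ____X_XXXX___X_XXXXX_
k=13  XXXXXXX__X_XXXXX___X_
k=14  X_____X_XXXX___X_XXXX
k=15  X_XXXXXXX__X_XXXXX___
k=16  XXX_____X_XXXX___X_XX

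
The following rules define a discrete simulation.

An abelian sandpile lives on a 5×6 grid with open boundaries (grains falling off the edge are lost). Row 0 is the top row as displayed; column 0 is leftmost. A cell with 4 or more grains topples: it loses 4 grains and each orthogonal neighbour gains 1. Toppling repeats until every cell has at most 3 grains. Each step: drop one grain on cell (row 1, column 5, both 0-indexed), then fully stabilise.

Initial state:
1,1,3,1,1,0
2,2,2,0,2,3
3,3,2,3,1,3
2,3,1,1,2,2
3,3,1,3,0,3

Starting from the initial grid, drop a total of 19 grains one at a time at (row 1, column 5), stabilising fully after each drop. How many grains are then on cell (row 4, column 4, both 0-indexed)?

2

t=0: 1,1,3,1,1,0
2,2,2,0,2,3
3,3,2,3,1,3
2,3,1,1,2,2
3,3,1,3,0,3
t=1: 1,1,3,1,1,1
2,2,2,0,3,1
3,3,2,3,2,0
2,3,1,1,2,3
3,3,1,3,0,3
t=2: 1,1,3,1,1,1
2,2,2,0,3,2
3,3,2,3,2,0
2,3,1,1,2,3
3,3,1,3,0,3
t=3: 1,1,3,1,1,1
2,2,2,0,3,3
3,3,2,3,2,0
2,3,1,1,2,3
3,3,1,3,0,3
t=4: 1,1,3,1,2,2
2,2,2,1,0,1
3,3,2,3,3,1
2,3,1,1,2,3
3,3,1,3,0,3
t=5: 1,1,3,1,2,2
2,2,2,1,0,2
3,3,2,3,3,1
2,3,1,1,2,3
3,3,1,3,0,3
t=6: 1,1,3,1,2,2
2,2,2,1,0,3
3,3,2,3,3,1
2,3,1,1,2,3
3,3,1,3,0,3
t=7: 1,1,3,1,2,3
2,2,2,1,1,0
3,3,2,3,3,2
2,3,1,1,2,3
3,3,1,3,0,3
t=8: 1,1,3,1,2,3
2,2,2,1,1,1
3,3,2,3,3,2
2,3,1,1,2,3
3,3,1,3,0,3
t=9: 1,1,3,1,2,3
2,2,2,1,1,2
3,3,2,3,3,2
2,3,1,1,2,3
3,3,1,3,0,3
t=10: 1,1,3,1,2,3
2,2,2,1,1,3
3,3,2,3,3,2
2,3,1,1,2,3
3,3,1,3,0,3
t=11: 1,1,3,1,3,0
2,2,2,1,2,1
3,3,2,3,3,3
2,3,1,1,2,3
3,3,1,3,0,3
t=12: 1,1,3,1,3,0
2,2,2,1,2,2
3,3,2,3,3,3
2,3,1,1,2,3
3,3,1,3,0,3
t=13: 1,1,3,1,3,0
2,2,2,1,2,3
3,3,2,3,3,3
2,3,1,1,2,3
3,3,1,3,0,3
t=14: 1,1,3,2,0,2
2,2,2,3,1,2
3,3,3,0,3,2
2,3,1,3,0,2
3,3,1,3,2,0
t=15: 1,1,3,2,0,2
2,2,2,3,1,3
3,3,3,0,3,2
2,3,1,3,0,2
3,3,1,3,2,0
t=16: 1,1,3,2,0,3
2,2,2,3,2,0
3,3,3,0,3,3
2,3,1,3,0,2
3,3,1,3,2,0
t=17: 1,1,3,2,0,3
2,2,2,3,2,1
3,3,3,0,3,3
2,3,1,3,0,2
3,3,1,3,2,0
t=18: 1,1,3,2,0,3
2,2,2,3,2,2
3,3,3,0,3,3
2,3,1,3,0,2
3,3,1,3,2,0
t=19: 1,1,3,2,0,3
2,2,2,3,2,3
3,3,3,0,3,3
2,3,1,3,0,2
3,3,1,3,2,0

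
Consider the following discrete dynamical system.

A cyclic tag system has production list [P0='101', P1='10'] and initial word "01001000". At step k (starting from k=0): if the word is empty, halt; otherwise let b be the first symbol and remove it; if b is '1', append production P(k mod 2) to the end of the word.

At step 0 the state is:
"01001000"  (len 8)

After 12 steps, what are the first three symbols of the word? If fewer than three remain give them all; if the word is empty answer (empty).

t=0: "01001000"  (len 8)
t=1: "1001000"  (len 7)
t=2: "00100010"  (len 8)
t=3: "0100010"  (len 7)
t=4: "100010"  (len 6)
t=5: "00010101"  (len 8)
t=6: "0010101"  (len 7)
t=7: "010101"  (len 6)
t=8: "10101"  (len 5)
t=9: "0101101"  (len 7)
t=10: "101101"  (len 6)
t=11: "01101101"  (len 8)
t=12: "1101101"  (len 7)

110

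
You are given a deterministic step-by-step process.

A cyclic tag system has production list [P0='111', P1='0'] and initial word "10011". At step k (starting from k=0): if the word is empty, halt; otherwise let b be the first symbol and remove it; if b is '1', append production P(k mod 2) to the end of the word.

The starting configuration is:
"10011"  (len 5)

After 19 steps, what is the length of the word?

t=0: "10011"  (len 5)
t=1: "0011111"  (len 7)
t=2: "011111"  (len 6)
t=3: "11111"  (len 5)
t=4: "11110"  (len 5)
t=5: "1110111"  (len 7)
t=6: "1101110"  (len 7)
t=7: "101110111"  (len 9)
t=8: "011101110"  (len 9)
t=9: "11101110"  (len 8)
t=10: "11011100"  (len 8)
t=11: "1011100111"  (len 10)
t=12: "0111001110"  (len 10)
t=13: "111001110"  (len 9)
t=14: "110011100"  (len 9)
t=15: "10011100111"  (len 11)
t=16: "00111001110"  (len 11)
t=17: "0111001110"  (len 10)
t=18: "111001110"  (len 9)
t=19: "11001110111"  (len 11)

11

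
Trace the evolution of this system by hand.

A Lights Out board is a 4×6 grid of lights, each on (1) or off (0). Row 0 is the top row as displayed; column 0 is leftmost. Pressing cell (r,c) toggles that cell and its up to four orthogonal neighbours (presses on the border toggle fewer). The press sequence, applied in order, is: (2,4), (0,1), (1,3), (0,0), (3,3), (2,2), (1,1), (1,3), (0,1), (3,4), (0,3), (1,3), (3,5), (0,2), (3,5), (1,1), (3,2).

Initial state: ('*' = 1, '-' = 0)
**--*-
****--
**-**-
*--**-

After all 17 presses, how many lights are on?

[0] **--*-
****--
**-**-
*--**-
[1] **--*-
*****-
**---*
*--*--
[2] --*-*-
*-***-
**---*
*--*--
[3] --***-
*-----
**-*-*
*--*--
[4] *****-
------
**-*-*
*--*--
[5] *****-
------
**---*
*-*-*-
[6] *****-
--*---
*-**-*
*---*-
[7] *-***-
**----
****-*
*---*-
[8] *-*-*-
*****-
***--*
*---*-
[9] -*--*-
*-***-
***--*
*---*-
[10] -*--*-
*-***-
***-**
*--*-*
[11] -***--
*-*-*-
***-**
*--*-*
[12] -**---
*--*--
******
*--*-*
[13] -**---
*--*--
*****-
*--**-
[14] ---*--
*-**--
*****-
*--**-
[15] ---*--
*-**--
******
*--*-*
[16] -*-*--
-*-*--
*-****
*--*-*
[17] -*-*--
-*-*--
*--***
***--*

12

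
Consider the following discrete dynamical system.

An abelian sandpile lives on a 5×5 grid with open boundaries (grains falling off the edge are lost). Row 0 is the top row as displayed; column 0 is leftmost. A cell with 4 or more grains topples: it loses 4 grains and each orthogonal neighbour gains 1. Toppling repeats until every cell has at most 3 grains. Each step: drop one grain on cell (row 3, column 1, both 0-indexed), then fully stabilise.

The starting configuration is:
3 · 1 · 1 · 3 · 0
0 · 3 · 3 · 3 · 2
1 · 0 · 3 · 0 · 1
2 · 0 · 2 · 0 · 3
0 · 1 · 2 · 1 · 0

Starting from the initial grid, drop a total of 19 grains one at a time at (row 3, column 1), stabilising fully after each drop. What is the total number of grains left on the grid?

45

0) 3 · 1 · 1 · 3 · 0
0 · 3 · 3 · 3 · 2
1 · 0 · 3 · 0 · 1
2 · 0 · 2 · 0 · 3
0 · 1 · 2 · 1 · 0
1) 3 · 1 · 1 · 3 · 0
0 · 3 · 3 · 3 · 2
1 · 0 · 3 · 0 · 1
2 · 1 · 2 · 0 · 3
0 · 1 · 2 · 1 · 0
2) 3 · 1 · 1 · 3 · 0
0 · 3 · 3 · 3 · 2
1 · 0 · 3 · 0 · 1
2 · 2 · 2 · 0 · 3
0 · 1 · 2 · 1 · 0
3) 3 · 1 · 1 · 3 · 0
0 · 3 · 3 · 3 · 2
1 · 0 · 3 · 0 · 1
2 · 3 · 2 · 0 · 3
0 · 1 · 2 · 1 · 0
4) 3 · 1 · 1 · 3 · 0
0 · 3 · 3 · 3 · 2
1 · 1 · 3 · 0 · 1
3 · 0 · 3 · 0 · 3
0 · 2 · 2 · 1 · 0
5) 3 · 1 · 1 · 3 · 0
0 · 3 · 3 · 3 · 2
1 · 1 · 3 · 0 · 1
3 · 1 · 3 · 0 · 3
0 · 2 · 2 · 1 · 0
6) 3 · 1 · 1 · 3 · 0
0 · 3 · 3 · 3 · 2
1 · 1 · 3 · 0 · 1
3 · 2 · 3 · 0 · 3
0 · 2 · 2 · 1 · 0
7) 3 · 1 · 1 · 3 · 0
0 · 3 · 3 · 3 · 2
1 · 1 · 3 · 0 · 1
3 · 3 · 3 · 0 · 3
0 · 2 · 2 · 1 · 0
8) 3 · 2 · 3 · 0 · 1
1 · 1 · 2 · 1 · 3
3 · 0 · 2 · 2 · 1
0 · 3 · 1 · 1 · 3
1 · 3 · 3 · 1 · 0
9) 3 · 2 · 3 · 0 · 1
1 · 1 · 2 · 1 · 3
3 · 1 · 2 · 2 · 1
1 · 1 · 3 · 1 · 3
2 · 1 · 0 · 2 · 0
10) 3 · 2 · 3 · 0 · 1
1 · 1 · 2 · 1 · 3
3 · 1 · 2 · 2 · 1
1 · 2 · 3 · 1 · 3
2 · 1 · 0 · 2 · 0
11) 3 · 2 · 3 · 0 · 1
1 · 1 · 2 · 1 · 3
3 · 1 · 2 · 2 · 1
1 · 3 · 3 · 1 · 3
2 · 1 · 0 · 2 · 0
12) 3 · 2 · 3 · 0 · 1
1 · 1 · 2 · 1 · 3
3 · 2 · 3 · 2 · 1
2 · 1 · 0 · 2 · 3
2 · 2 · 1 · 2 · 0
13) 3 · 2 · 3 · 0 · 1
1 · 1 · 2 · 1 · 3
3 · 2 · 3 · 2 · 1
2 · 2 · 0 · 2 · 3
2 · 2 · 1 · 2 · 0
14) 3 · 2 · 3 · 0 · 1
1 · 1 · 2 · 1 · 3
3 · 2 · 3 · 2 · 1
2 · 3 · 0 · 2 · 3
2 · 2 · 1 · 2 · 0
15) 3 · 2 · 3 · 0 · 1
1 · 1 · 2 · 1 · 3
3 · 3 · 3 · 2 · 1
3 · 0 · 1 · 2 · 3
2 · 3 · 1 · 2 · 0
16) 3 · 2 · 3 · 0 · 1
1 · 1 · 2 · 1 · 3
3 · 3 · 3 · 2 · 1
3 · 1 · 1 · 2 · 3
2 · 3 · 1 · 2 · 0
17) 3 · 2 · 3 · 0 · 1
1 · 1 · 2 · 1 · 3
3 · 3 · 3 · 2 · 1
3 · 2 · 1 · 2 · 3
2 · 3 · 1 · 2 · 0
18) 3 · 2 · 3 · 0 · 1
1 · 1 · 2 · 1 · 3
3 · 3 · 3 · 2 · 1
3 · 3 · 1 · 2 · 3
2 · 3 · 1 · 2 · 0
19) 3 · 2 · 3 · 0 · 1
2 · 2 · 3 · 1 · 3
1 · 2 · 0 · 3 · 1
2 · 3 · 3 · 2 · 3
0 · 1 · 2 · 2 · 0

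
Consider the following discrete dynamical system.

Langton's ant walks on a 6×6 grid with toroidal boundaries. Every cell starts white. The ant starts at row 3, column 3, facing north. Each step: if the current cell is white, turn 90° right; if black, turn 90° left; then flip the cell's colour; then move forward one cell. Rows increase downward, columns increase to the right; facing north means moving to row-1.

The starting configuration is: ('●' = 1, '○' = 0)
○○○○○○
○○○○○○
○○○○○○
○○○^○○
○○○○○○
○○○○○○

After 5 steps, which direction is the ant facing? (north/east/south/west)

west

k=0  ○○○○○○
○○○○○○
○○○○○○
○○○^○○
○○○○○○
○○○○○○
k=1  ○○○○○○
○○○○○○
○○○○○○
○○○●>○
○○○○○○
○○○○○○
k=2  ○○○○○○
○○○○○○
○○○○○○
○○○●●○
○○○○v○
○○○○○○
k=3  ○○○○○○
○○○○○○
○○○○○○
○○○●●○
○○○<●○
○○○○○○
k=4  ○○○○○○
○○○○○○
○○○○○○
○○○^●○
○○○●●○
○○○○○○
k=5  ○○○○○○
○○○○○○
○○○○○○
○○<○●○
○○○●●○
○○○○○○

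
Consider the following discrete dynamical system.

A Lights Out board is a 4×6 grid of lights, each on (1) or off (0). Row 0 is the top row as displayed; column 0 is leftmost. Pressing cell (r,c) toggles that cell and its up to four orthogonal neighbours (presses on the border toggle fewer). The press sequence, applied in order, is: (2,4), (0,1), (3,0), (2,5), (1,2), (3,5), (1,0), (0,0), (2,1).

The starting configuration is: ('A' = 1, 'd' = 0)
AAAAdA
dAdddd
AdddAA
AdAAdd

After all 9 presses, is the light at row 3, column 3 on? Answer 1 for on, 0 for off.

step 0: AAAAdA
dAdddd
AdddAA
AdAAdd
step 1: AAAAdA
dAddAd
AddAdd
AdAAAd
step 2: dddAdA
ddddAd
AddAdd
AdAAAd
step 3: dddAdA
ddddAd
dddAdd
dAAAAd
step 4: dddAdA
ddddAA
dddAAA
dAAAAA
step 5: ddAAdA
dAAAAA
ddAAAA
dAAAAA
step 6: ddAAdA
dAAAAA
ddAAAd
dAAAdd
step 7: AdAAdA
AdAAAA
AdAAAd
dAAAdd
step 8: dAAAdA
ddAAAA
AdAAAd
dAAAdd
step 9: dAAAdA
dAAAAA
dAdAAd
ddAAdd

1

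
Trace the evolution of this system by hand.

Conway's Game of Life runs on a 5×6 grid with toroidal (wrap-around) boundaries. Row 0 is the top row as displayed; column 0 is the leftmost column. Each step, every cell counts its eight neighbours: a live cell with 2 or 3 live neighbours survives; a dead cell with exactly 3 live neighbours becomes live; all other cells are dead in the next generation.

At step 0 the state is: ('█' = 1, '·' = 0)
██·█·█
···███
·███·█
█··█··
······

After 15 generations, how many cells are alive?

t=0: ██·█·█
···███
·███·█
█··█··
······
t=1: █·██·█
······
·█···█
██·██·
·██·██
t=2: █·██·█
·██·██
·██·██
···█··
······
t=3: █·██·█
······
·█···█
··███·
··███·
t=4: ·██··█
·██·██
··███·
·█···█
······
t=5: ·█████
·····█
······
··███·
·██···
t=6: ·█·███
█·██·█
···██·
·███··
█····█
t=7: ·█·█··
██····
█····█
████·█
·····█
t=8: ·██···
·██··█
····█·
·██···
···█·█
t=9: ·█·██·
████··
█··█··
··███·
█··█··
t=10: ····██
█····█
█····█
·██·██
·█···█
t=11: ····█·
······
······
·██·█·
·███··
t=12: ··██··
······
······
·█····
·█··█·
t=13: ··██··
······
······
······
·█·█··
t=14: ··██··
······
······
······
···█··
t=15: ··██··
······
······
······
··██··

4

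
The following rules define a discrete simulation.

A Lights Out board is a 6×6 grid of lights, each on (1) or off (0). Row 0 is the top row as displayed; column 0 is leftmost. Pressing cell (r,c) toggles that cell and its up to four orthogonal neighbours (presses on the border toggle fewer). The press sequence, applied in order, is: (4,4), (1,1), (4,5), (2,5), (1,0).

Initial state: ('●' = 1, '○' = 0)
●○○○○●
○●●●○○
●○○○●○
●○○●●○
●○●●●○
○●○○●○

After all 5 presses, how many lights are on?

gen 0: ●○○○○●
○●●●○○
●○○○●○
●○○●●○
●○●●●○
○●○○●○
gen 1: ●○○○○●
○●●●○○
●○○○●○
●○○●○○
●○●○○●
○●○○○○
gen 2: ●●○○○●
●○○●○○
●●○○●○
●○○●○○
●○●○○●
○●○○○○
gen 3: ●●○○○●
●○○●○○
●●○○●○
●○○●○●
●○●○●○
○●○○○●
gen 4: ●●○○○●
●○○●○●
●●○○○●
●○○●○○
●○●○●○
○●○○○●
gen 5: ○●○○○●
○●○●○●
○●○○○●
●○○●○○
●○●○●○
○●○○○●

14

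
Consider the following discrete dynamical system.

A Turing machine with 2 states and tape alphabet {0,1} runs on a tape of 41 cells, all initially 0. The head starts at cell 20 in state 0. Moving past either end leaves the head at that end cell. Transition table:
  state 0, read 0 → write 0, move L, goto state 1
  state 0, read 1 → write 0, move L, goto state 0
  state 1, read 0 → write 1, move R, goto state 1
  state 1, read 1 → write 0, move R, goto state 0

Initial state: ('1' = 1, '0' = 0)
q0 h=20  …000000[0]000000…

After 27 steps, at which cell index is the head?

0) q0 h=20  …000000[0]000000…
1) q1 h=19  …000000[0]000000…
2) q1 h=20  …000001[0]000000…
3) q1 h=21  …000011[0]000000…
4) q1 h=22  …000111[0]000000…
5) q1 h=23  …001111[0]000000…
6) q1 h=24  …011111[0]000000…
7) q1 h=25  …111111[0]000000…
8) q1 h=26  …111111[0]000000…
9) q1 h=27  …111111[0]000000…
10) q1 h=28  …111111[0]000000…
11) q1 h=29  …111111[0]000000…
12) q1 h=30  …111111[0]000000…
13) q1 h=31  …111111[0]000000…
14) q1 h=32  …111111[0]000000…
15) q1 h=33  …111111[0]000000…
16) q1 h=34  …111111[0]000000|
17) q1 h=35  …111111[0]00000|
18) q1 h=36  …111111[0]0000|
19) q1 h=37  …111111[0]000|
20) q1 h=38  …111111[0]00|
21) q1 h=39  …111111[0]0|
22) q1 h=40  …111111[0]|
23) q1 h=40  …111111[1]|
24) q0 h=40  …111111[0]|
25) q1 h=39  …111111[1]0|
26) q0 h=40  …111110[0]|
27) q1 h=39  …111111[0]0|

39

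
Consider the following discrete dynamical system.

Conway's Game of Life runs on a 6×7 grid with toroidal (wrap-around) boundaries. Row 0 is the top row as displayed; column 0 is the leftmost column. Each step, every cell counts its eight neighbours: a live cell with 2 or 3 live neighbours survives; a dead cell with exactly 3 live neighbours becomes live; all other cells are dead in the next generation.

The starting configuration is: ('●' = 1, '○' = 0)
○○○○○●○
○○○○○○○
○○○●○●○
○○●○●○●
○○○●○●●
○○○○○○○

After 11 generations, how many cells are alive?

k=0  ○○○○○●○
○○○○○○○
○○○●○●○
○○●○●○●
○○○●○●●
○○○○○○○
k=1  ○○○○○○○
○○○○●○○
○○○●●●○
○○●○○○●
○○○●●●●
○○○○●●●
k=2  ○○○○●○○
○○○●●●○
○○○●●●○
○○●○○○●
●○○●○○○
○○○●○○●
k=3  ○○○○○○○
○○○○○○○
○○●○○○●
○○●○○●●
●○●●○○●
○○○●●○○
k=4  ○○○○○○○
○○○○○○○
○○○○○●●
○○●○○●○
●●●○○○●
○○●●●○○
k=5  ○○○●○○○
○○○○○○○
○○○○○●●
○○●○○●○
●○○○●●●
●○●●○○○
k=6  ○○●●○○○
○○○○○○○
○○○○○●●
●○○○○○○
●○●○●●○
●●●●○●○
k=7  ○○○●●○○
○○○○○○○
○○○○○○●
●●○○●○○
●○●○●●○
●○○○○●○
k=8  ○○○○●○○
○○○○○○○
●○○○○○○
●●○●●○○
●○○●●●○
○●○○○●○
k=9  ○○○○○○○
○○○○○○○
●●○○○○○
●●●●○●○
●○○●○●○
○○○●○●●
k=10  ○○○○○○○
○○○○○○○
●○○○○○●
○○○●○○○
●○○●○●○
○○○○○●●
k=11  ○○○○○○○
○○○○○○○
○○○○○○○
●○○○●○○
○○○○○●○
○○○○●●●

6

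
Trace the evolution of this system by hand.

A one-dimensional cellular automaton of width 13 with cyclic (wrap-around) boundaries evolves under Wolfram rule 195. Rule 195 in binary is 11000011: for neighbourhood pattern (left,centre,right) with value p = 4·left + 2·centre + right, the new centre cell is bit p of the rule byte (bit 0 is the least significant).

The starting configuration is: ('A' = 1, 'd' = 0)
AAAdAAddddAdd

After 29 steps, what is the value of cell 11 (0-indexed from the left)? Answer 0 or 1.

1

[0] AAAdAAddddAdd
[1] dAAddAdAAAddA
[2] ddAdAdddAAdAd
[3] AAddddAAdAddd
[4] dAdAAAdAdddAA
[5] ddddAAdddAAdA
[6] dAAAdAdAAdAdd
[7] AdAAddddAdddA
[8] AddAdAAAddAAd
[9] ddAdddAAdAdAd
[10] AAddAAdAddddd
[11] dAdAdAdddAAAA
[12] dddddddAAdAAA
[13] dAAAAAAdAddAA
[14] ddAAAAAdddAdA
[15] dAdAAAAdAAddd
[16] AdddAAAddAdAA
[17] AdAAdAAdAdddA
[18] AddAddAdddAAd
[19] ddAddAddAAdAd
[20] AAddAddAdAddd
[21] dAdAddAddddAA
[22] dddddAddAAAdA
[23] dAAAAddAdAAdd
[24] AdAAAdAdddAdA
[25] AddAAdddAAddd
[26] ddAdAdAAdAdAA
[27] dAdddddAddddA
[28] dddAAAAddAAAd
[29] AAAdAAAdAdAAd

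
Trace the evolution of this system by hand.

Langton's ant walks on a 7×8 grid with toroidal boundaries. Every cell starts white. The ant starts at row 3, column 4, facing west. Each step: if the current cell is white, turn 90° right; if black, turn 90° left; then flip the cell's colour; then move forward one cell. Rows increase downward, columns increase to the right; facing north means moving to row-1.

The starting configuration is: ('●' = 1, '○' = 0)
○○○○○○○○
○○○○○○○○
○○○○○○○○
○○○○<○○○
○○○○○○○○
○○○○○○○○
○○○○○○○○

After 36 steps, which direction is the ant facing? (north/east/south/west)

0) ○○○○○○○○
○○○○○○○○
○○○○○○○○
○○○○<○○○
○○○○○○○○
○○○○○○○○
○○○○○○○○
1) ○○○○○○○○
○○○○○○○○
○○○○^○○○
○○○○●○○○
○○○○○○○○
○○○○○○○○
○○○○○○○○
2) ○○○○○○○○
○○○○○○○○
○○○○●>○○
○○○○●○○○
○○○○○○○○
○○○○○○○○
○○○○○○○○
3) ○○○○○○○○
○○○○○○○○
○○○○●●○○
○○○○●v○○
○○○○○○○○
○○○○○○○○
○○○○○○○○
4) ○○○○○○○○
○○○○○○○○
○○○○●●○○
○○○○<●○○
○○○○○○○○
○○○○○○○○
○○○○○○○○
5) ○○○○○○○○
○○○○○○○○
○○○○●●○○
○○○○○●○○
○○○○v○○○
○○○○○○○○
○○○○○○○○
6) ○○○○○○○○
○○○○○○○○
○○○○●●○○
○○○○○●○○
○○○<●○○○
○○○○○○○○
○○○○○○○○
7) ○○○○○○○○
○○○○○○○○
○○○○●●○○
○○○^○●○○
○○○●●○○○
○○○○○○○○
○○○○○○○○
8) ○○○○○○○○
○○○○○○○○
○○○○●●○○
○○○●>●○○
○○○●●○○○
○○○○○○○○
○○○○○○○○
9) ○○○○○○○○
○○○○○○○○
○○○○●●○○
○○○●●●○○
○○○●v○○○
○○○○○○○○
○○○○○○○○
10) ○○○○○○○○
○○○○○○○○
○○○○●●○○
○○○●●●○○
○○○●○>○○
○○○○○○○○
○○○○○○○○
11) ○○○○○○○○
○○○○○○○○
○○○○●●○○
○○○●●●○○
○○○●○●○○
○○○○○v○○
○○○○○○○○
12) ○○○○○○○○
○○○○○○○○
○○○○●●○○
○○○●●●○○
○○○●○●○○
○○○○<●○○
○○○○○○○○
13) ○○○○○○○○
○○○○○○○○
○○○○●●○○
○○○●●●○○
○○○●^●○○
○○○○●●○○
○○○○○○○○
14) ○○○○○○○○
○○○○○○○○
○○○○●●○○
○○○●●●○○
○○○●●>○○
○○○○●●○○
○○○○○○○○
15) ○○○○○○○○
○○○○○○○○
○○○○●●○○
○○○●●^○○
○○○●●○○○
○○○○●●○○
○○○○○○○○
16) ○○○○○○○○
○○○○○○○○
○○○○●●○○
○○○●<○○○
○○○●●○○○
○○○○●●○○
○○○○○○○○
17) ○○○○○○○○
○○○○○○○○
○○○○●●○○
○○○●○○○○
○○○●v○○○
○○○○●●○○
○○○○○○○○
18) ○○○○○○○○
○○○○○○○○
○○○○●●○○
○○○●○○○○
○○○●○>○○
○○○○●●○○
○○○○○○○○
19) ○○○○○○○○
○○○○○○○○
○○○○●●○○
○○○●○○○○
○○○●○●○○
○○○○●v○○
○○○○○○○○
20) ○○○○○○○○
○○○○○○○○
○○○○●●○○
○○○●○○○○
○○○●○●○○
○○○○●○>○
○○○○○○○○
21) ○○○○○○○○
○○○○○○○○
○○○○●●○○
○○○●○○○○
○○○●○●○○
○○○○●○●○
○○○○○○v○
22) ○○○○○○○○
○○○○○○○○
○○○○●●○○
○○○●○○○○
○○○●○●○○
○○○○●○●○
○○○○○<●○
23) ○○○○○○○○
○○○○○○○○
○○○○●●○○
○○○●○○○○
○○○●○●○○
○○○○●^●○
○○○○○●●○
24) ○○○○○○○○
○○○○○○○○
○○○○●●○○
○○○●○○○○
○○○●○●○○
○○○○●●>○
○○○○○●●○
25) ○○○○○○○○
○○○○○○○○
○○○○●●○○
○○○●○○○○
○○○●○●^○
○○○○●●○○
○○○○○●●○
26) ○○○○○○○○
○○○○○○○○
○○○○●●○○
○○○●○○○○
○○○●○●●>
○○○○●●○○
○○○○○●●○
27) ○○○○○○○○
○○○○○○○○
○○○○●●○○
○○○●○○○○
○○○●○●●●
○○○○●●○v
○○○○○●●○
28) ○○○○○○○○
○○○○○○○○
○○○○●●○○
○○○●○○○○
○○○●○●●●
○○○○●●<●
○○○○○●●○
29) ○○○○○○○○
○○○○○○○○
○○○○●●○○
○○○●○○○○
○○○●○●^●
○○○○●●●●
○○○○○●●○
30) ○○○○○○○○
○○○○○○○○
○○○○●●○○
○○○●○○○○
○○○●○<○●
○○○○●●●●
○○○○○●●○
31) ○○○○○○○○
○○○○○○○○
○○○○●●○○
○○○●○○○○
○○○●○○○●
○○○○●v●●
○○○○○●●○
32) ○○○○○○○○
○○○○○○○○
○○○○●●○○
○○○●○○○○
○○○●○○○●
○○○○●○>●
○○○○○●●○
33) ○○○○○○○○
○○○○○○○○
○○○○●●○○
○○○●○○○○
○○○●○○^●
○○○○●○○●
○○○○○●●○
34) ○○○○○○○○
○○○○○○○○
○○○○●●○○
○○○●○○○○
○○○●○○●>
○○○○●○○●
○○○○○●●○
35) ○○○○○○○○
○○○○○○○○
○○○○●●○○
○○○●○○○^
○○○●○○●○
○○○○●○○●
○○○○○●●○
36) ○○○○○○○○
○○○○○○○○
○○○○●●○○
>○○●○○○●
○○○●○○●○
○○○○●○○●
○○○○○●●○

east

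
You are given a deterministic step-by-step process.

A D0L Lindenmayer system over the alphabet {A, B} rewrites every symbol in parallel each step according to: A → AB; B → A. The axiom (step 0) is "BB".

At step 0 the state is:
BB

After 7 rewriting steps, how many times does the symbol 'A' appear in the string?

26

0) BB
1) AA
2) ABAB
3) ABAABA
4) ABAABABAAB
5) ABAABABAABAABABA
6) ABAABABAABAABABAABABAABAAB
7) ABAABABAABAABABAABABAABAABABAABAABABAABABA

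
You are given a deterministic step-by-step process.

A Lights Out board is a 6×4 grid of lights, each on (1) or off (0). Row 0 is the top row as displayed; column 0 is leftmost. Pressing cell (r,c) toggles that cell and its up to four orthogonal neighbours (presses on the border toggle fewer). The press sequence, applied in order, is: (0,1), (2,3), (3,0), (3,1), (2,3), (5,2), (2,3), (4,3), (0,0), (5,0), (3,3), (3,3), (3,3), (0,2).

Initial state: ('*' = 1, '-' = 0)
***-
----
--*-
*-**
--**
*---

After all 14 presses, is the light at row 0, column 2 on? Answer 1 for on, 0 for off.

step 0: ***-
----
--*-
*-**
--**
*---
step 1: ----
-*--
--*-
*-**
--**
*---
step 2: ----
-*-*
---*
*-*-
--**
*---
step 3: ----
-*-*
*--*
-**-
*-**
*---
step 4: ----
-*-*
**-*
*---
****
*---
step 5: ----
-*--
***-
*--*
****
*---
step 6: ----
-*--
***-
*--*
**-*
****
step 7: ----
-*-*
**-*
*---
**-*
****
step 8: ----
-*-*
**-*
*--*
***-
***-
step 9: **--
**-*
**-*
*--*
***-
***-
step 10: **--
**-*
**-*
*--*
-**-
--*-
step 11: **--
**-*
**--
*-*-
-***
--*-
step 12: **--
**-*
**-*
*--*
-**-
--*-
step 13: **--
**-*
**--
*-*-
-***
--*-
step 14: *-**
****
**--
*-*-
-***
--*-

1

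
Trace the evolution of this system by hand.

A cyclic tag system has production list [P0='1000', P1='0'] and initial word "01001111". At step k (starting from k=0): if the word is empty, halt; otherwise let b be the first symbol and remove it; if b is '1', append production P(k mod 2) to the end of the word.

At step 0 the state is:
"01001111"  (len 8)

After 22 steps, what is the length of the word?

6

0) "01001111"  (len 8)
1) "1001111"  (len 7)
2) "0011110"  (len 7)
3) "011110"  (len 6)
4) "11110"  (len 5)
5) "11101000"  (len 8)
6) "11010000"  (len 8)
7) "10100001000"  (len 11)
8) "01000010000"  (len 11)
9) "1000010000"  (len 10)
10) "0000100000"  (len 10)
11) "000100000"  (len 9)
12) "00100000"  (len 8)
13) "0100000"  (len 7)
14) "100000"  (len 6)
15) "000001000"  (len 9)
16) "00001000"  (len 8)
17) "0001000"  (len 7)
18) "001000"  (len 6)
19) "01000"  (len 5)
20) "1000"  (len 4)
21) "0001000"  (len 7)
22) "001000"  (len 6)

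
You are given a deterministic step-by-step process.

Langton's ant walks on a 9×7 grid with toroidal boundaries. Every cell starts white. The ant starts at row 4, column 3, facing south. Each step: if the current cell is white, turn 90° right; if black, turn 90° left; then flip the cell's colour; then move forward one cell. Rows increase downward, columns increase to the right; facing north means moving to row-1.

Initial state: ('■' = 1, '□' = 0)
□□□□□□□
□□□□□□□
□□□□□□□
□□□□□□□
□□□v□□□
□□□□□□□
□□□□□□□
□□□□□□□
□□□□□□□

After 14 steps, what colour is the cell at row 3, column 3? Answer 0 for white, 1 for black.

1

k=0  □□□□□□□
□□□□□□□
□□□□□□□
□□□□□□□
□□□v□□□
□□□□□□□
□□□□□□□
□□□□□□□
□□□□□□□
k=1  □□□□□□□
□□□□□□□
□□□□□□□
□□□□□□□
□□<■□□□
□□□□□□□
□□□□□□□
□□□□□□□
□□□□□□□
k=2  □□□□□□□
□□□□□□□
□□□□□□□
□□^□□□□
□□■■□□□
□□□□□□□
□□□□□□□
□□□□□□□
□□□□□□□
k=3  □□□□□□□
□□□□□□□
□□□□□□□
□□■>□□□
□□■■□□□
□□□□□□□
□□□□□□□
□□□□□□□
□□□□□□□
k=4  □□□□□□□
□□□□□□□
□□□□□□□
□□■■□□□
□□■v□□□
□□□□□□□
□□□□□□□
□□□□□□□
□□□□□□□
k=5  □□□□□□□
□□□□□□□
□□□□□□□
□□■■□□□
□□■□>□□
□□□□□□□
□□□□□□□
□□□□□□□
□□□□□□□
k=6  □□□□□□□
□□□□□□□
□□□□□□□
□□■■□□□
□□■□■□□
□□□□v□□
□□□□□□□
□□□□□□□
□□□□□□□
k=7  □□□□□□□
□□□□□□□
□□□□□□□
□□■■□□□
□□■□■□□
□□□<■□□
□□□□□□□
□□□□□□□
□□□□□□□
k=8  □□□□□□□
□□□□□□□
□□□□□□□
□□■■□□□
□□■^■□□
□□□■■□□
□□□□□□□
□□□□□□□
□□□□□□□
k=9  □□□□□□□
□□□□□□□
□□□□□□□
□□■■□□□
□□■■>□□
□□□■■□□
□□□□□□□
□□□□□□□
□□□□□□□
k=10  □□□□□□□
□□□□□□□
□□□□□□□
□□■■^□□
□□■■□□□
□□□■■□□
□□□□□□□
□□□□□□□
□□□□□□□
k=11  □□□□□□□
□□□□□□□
□□□□□□□
□□■■■>□
□□■■□□□
□□□■■□□
□□□□□□□
□□□□□□□
□□□□□□□
k=12  □□□□□□□
□□□□□□□
□□□□□□□
□□■■■■□
□□■■□v□
□□□■■□□
□□□□□□□
□□□□□□□
□□□□□□□
k=13  □□□□□□□
□□□□□□□
□□□□□□□
□□■■■■□
□□■■<■□
□□□■■□□
□□□□□□□
□□□□□□□
□□□□□□□
k=14  □□□□□□□
□□□□□□□
□□□□□□□
□□■■^■□
□□■■■■□
□□□■■□□
□□□□□□□
□□□□□□□
□□□□□□□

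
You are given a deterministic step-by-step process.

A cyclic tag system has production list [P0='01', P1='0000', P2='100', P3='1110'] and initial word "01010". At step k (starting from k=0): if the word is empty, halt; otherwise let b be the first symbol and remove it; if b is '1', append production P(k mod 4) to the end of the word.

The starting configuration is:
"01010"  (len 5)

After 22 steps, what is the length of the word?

0) "01010"  (len 5)
1) "1010"  (len 4)
2) "0100000"  (len 7)
3) "100000"  (len 6)
4) "000001110"  (len 9)
5) "00001110"  (len 8)
6) "0001110"  (len 7)
7) "001110"  (len 6)
8) "01110"  (len 5)
9) "1110"  (len 4)
10) "1100000"  (len 7)
11) "100000100"  (len 9)
12) "000001001110"  (len 12)
13) "00001001110"  (len 11)
14) "0001001110"  (len 10)
15) "001001110"  (len 9)
16) "01001110"  (len 8)
17) "1001110"  (len 7)
18) "0011100000"  (len 10)
19) "011100000"  (len 9)
20) "11100000"  (len 8)
21) "110000001"  (len 9)
22) "100000010000"  (len 12)

12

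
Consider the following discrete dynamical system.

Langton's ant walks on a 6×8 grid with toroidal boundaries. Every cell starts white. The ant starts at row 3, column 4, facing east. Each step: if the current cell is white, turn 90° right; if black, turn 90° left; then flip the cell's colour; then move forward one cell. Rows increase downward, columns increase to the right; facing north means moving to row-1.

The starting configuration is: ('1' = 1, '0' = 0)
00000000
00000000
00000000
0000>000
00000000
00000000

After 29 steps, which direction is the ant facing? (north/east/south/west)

south

step 0: 00000000
00000000
00000000
0000>000
00000000
00000000
step 1: 00000000
00000000
00000000
00001000
0000v000
00000000
step 2: 00000000
00000000
00000000
00001000
000<1000
00000000
step 3: 00000000
00000000
00000000
000^1000
00011000
00000000
step 4: 00000000
00000000
00000000
0001>000
00011000
00000000
step 5: 00000000
00000000
0000^000
00010000
00011000
00000000
step 6: 00000000
00000000
00001>00
00010000
00011000
00000000
step 7: 00000000
00000000
00001100
00010v00
00011000
00000000
step 8: 00000000
00000000
00001100
0001<100
00011000
00000000
step 9: 00000000
00000000
0000^100
00011100
00011000
00000000
step 10: 00000000
00000000
000<0100
00011100
00011000
00000000
step 11: 00000000
000^0000
00010100
00011100
00011000
00000000
step 12: 00000000
0001>000
00010100
00011100
00011000
00000000
step 13: 00000000
00011000
0001v100
00011100
00011000
00000000
step 14: 00000000
00011000
000<1100
00011100
00011000
00000000
step 15: 00000000
00011000
00001100
000v1100
00011000
00000000
step 16: 00000000
00011000
00001100
0000>100
00011000
00000000
step 17: 00000000
00011000
0000^100
00000100
00011000
00000000
step 18: 00000000
00011000
000<0100
00000100
00011000
00000000
step 19: 00000000
000^1000
00010100
00000100
00011000
00000000
step 20: 00000000
00<01000
00010100
00000100
00011000
00000000
step 21: 00^00000
00101000
00010100
00000100
00011000
00000000
step 22: 001>0000
00101000
00010100
00000100
00011000
00000000
step 23: 00110000
001v1000
00010100
00000100
00011000
00000000
step 24: 00110000
00<11000
00010100
00000100
00011000
00000000
step 25: 00110000
00011000
00v10100
00000100
00011000
00000000
step 26: 00110000
00011000
0<110100
00000100
00011000
00000000
step 27: 00110000
0^011000
01110100
00000100
00011000
00000000
step 28: 00110000
01>11000
01110100
00000100
00011000
00000000
step 29: 00110000
01111000
01v10100
00000100
00011000
00000000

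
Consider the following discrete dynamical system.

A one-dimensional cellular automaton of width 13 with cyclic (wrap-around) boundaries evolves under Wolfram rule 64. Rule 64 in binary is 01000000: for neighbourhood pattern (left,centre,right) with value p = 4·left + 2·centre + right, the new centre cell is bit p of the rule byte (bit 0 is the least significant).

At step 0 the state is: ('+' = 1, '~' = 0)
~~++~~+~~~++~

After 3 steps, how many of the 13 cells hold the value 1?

0

t=0: ~~++~~+~~~++~
t=1: ~~~+~~~~~~~+~
t=2: ~~~~~~~~~~~~~
t=3: ~~~~~~~~~~~~~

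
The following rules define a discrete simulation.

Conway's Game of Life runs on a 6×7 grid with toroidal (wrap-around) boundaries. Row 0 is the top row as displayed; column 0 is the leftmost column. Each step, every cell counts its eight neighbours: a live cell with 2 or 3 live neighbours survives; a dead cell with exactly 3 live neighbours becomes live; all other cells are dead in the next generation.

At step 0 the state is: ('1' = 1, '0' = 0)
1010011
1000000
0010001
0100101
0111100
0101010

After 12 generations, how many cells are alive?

9

[0] 1010011
1000000
0010001
0100101
0111100
0101010
[1] 1010110
1000010
0100011
0100100
0100000
0000010
[2] 0100110
1000000
0100111
0110010
0000000
0100111
[3] 0100100
1100000
0110111
1110111
1110101
1000101
[4] 0100011
0001101
0000100
0000000
0010100
0010101
[5] 0010001
1001101
0001110
0001000
0000010
1110101
[6] 0010100
1010001
0010011
0001010
1111111
1111001
[7] 0000010
1010001
1111110
0000000
0000000
0000000
[8] 0000001
1010000
1011110
0111100
0000000
0000000
[9] 0000000
1010110
1000011
0100010
0011000
0000000
[10] 0000000
1100110
1000000
1110110
0010000
0000000
[11] 0000000
1100001
0011000
1011001
0011000
0000000
[12] 1000000
1110000
0001000
0000100
0111000
0000000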